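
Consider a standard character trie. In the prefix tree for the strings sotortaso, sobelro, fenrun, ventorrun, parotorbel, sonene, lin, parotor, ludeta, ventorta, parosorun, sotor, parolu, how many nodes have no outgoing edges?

A leaf is a node with no children — equivalently, the end of a word that is not a proper prefix of any other stored word.
Those words: "fenrun", "lin", "ludeta", "parolu", "parosorun", "parotorbel", "sobelro", "sonene", "sotortaso", "ventorrun", "ventorta"
Leaf count: 11

11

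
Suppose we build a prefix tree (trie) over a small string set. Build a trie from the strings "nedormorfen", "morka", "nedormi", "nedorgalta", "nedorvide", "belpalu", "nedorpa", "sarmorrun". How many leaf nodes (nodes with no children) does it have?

8

A leaf is a node with no children — equivalently, the end of a word that is not a proper prefix of any other stored word.
Those words: "belpalu", "morka", "nedorgalta", "nedormi", "nedormorfen", "nedorpa", "nedorvide", "sarmorrun"
Leaf count: 8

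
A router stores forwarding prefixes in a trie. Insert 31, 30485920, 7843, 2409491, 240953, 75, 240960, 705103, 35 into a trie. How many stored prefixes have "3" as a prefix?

3

Traverse to the node for "3", then collect every word in that subtree.
Matches: "30485920", "31", "35"
Count: 3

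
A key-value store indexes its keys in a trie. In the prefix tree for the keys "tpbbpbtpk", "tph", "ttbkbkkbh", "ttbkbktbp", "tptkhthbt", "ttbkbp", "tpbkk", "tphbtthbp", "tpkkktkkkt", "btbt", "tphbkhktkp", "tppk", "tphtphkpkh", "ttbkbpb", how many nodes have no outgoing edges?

A leaf is a node with no children — equivalently, the end of a word that is not a proper prefix of any other stored word.
Those words: "btbt", "tpbbpbtpk", "tpbkk", "tphbkhktkp", "tphbtthbp", "tphtphkpkh", "tpkkktkkkt", "tppk", "tptkhthbt", "ttbkbkkbh", "ttbkbktbp", "ttbkbpb"
Leaf count: 12

12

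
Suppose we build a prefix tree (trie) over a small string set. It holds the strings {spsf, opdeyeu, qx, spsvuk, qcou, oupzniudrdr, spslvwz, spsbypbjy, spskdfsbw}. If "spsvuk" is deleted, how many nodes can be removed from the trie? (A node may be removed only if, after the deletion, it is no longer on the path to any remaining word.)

3

Walk "spsvuk" from the leaf back toward the root, removing each node that no remaining word uses.
The suffix "vuk" (3 nodes) is used only by "spsvuk"; the node for "sps" still has the child "f", so pruning stops there.
Nodes removed: 3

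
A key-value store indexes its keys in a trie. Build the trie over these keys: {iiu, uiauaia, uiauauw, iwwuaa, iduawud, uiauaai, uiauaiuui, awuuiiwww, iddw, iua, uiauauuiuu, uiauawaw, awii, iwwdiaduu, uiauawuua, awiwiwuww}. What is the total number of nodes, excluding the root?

65

Insert word by word; a character creates a node only if that edge doesn't already exist:
  "iiu" → 3 new (i, i, u)
  "uiauaia" → 7 new (u, i, a, u, a, i, a)
  "uiauauw" → prefix "uiaua" already present; 2 new (u, w)
  "iwwuaa" → prefix "i" already present; 5 new (w, w, u, a, a)
  "iduawud" → prefix "i" already present; 6 new (d, u, a, w, u, d)
  "uiauaai" → prefix "uiaua" already present; 2 new (a, i)
  "uiauaiuui" → prefix "uiauai" already present; 3 new (u, u, i)
  "awuuiiwww" → 9 new (a, w, u, u, i, i, w, w, w)
  "iddw" → prefix "id" already present; 2 new (d, w)
  "iua" → prefix "i" already present; 2 new (u, a)
  "uiauauuiuu" → prefix "uiauau" already present; 4 new (u, i, u, u)
  "uiauawaw" → prefix "uiaua" already present; 3 new (w, a, w)
  "awii" → prefix "aw" already present; 2 new (i, i)
  "iwwdiaduu" → prefix "iww" already present; 6 new (d, i, a, d, u, u)
  "uiauawuua" → prefix "uiauaw" already present; 3 new (u, u, a)
  "awiwiwuww" → prefix "awi" already present; 6 new (w, i, w, u, w, w)
Total nodes = 3 + 7 + 2 + 5 + 6 + 2 + 3 + 9 + 2 + 2 + 4 + 3 + 2 + 6 + 3 + 6 = 65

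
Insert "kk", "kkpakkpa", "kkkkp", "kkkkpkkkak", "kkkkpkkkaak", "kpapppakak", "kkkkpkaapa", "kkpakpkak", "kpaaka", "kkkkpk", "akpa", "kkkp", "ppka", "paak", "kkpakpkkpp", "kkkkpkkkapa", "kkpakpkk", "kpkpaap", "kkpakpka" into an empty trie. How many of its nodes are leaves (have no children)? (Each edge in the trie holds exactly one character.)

Leaves are exactly the stored words that no other stored word extends.
Those words: "akpa", "kkkkpkaapa", "kkkkpkkkaak", "kkkkpkkkak", "kkkkpkkkapa", "kkkp", "kkpakkpa", "kkpakpkak", "kkpakpkkpp", "kpaaka", "kpapppakak", "kpkpaap", "paak", "ppka"
Leaf count: 14

14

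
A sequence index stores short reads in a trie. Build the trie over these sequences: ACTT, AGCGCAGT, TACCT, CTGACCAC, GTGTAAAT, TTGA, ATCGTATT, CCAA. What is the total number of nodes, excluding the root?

Insert word by word; a character creates a node only if that edge doesn't already exist:
  "ACTT" → 4 new (A, C, T, T)
  "AGCGCAGT" → prefix "A" already present; 7 new (G, C, G, C, A, G, T)
  "TACCT" → 5 new (T, A, C, C, T)
  "CTGACCAC" → 8 new (C, T, G, A, C, C, A, C)
  "GTGTAAAT" → 8 new (G, T, G, T, A, A, A, T)
  "TTGA" → prefix "T" already present; 3 new (T, G, A)
  "ATCGTATT" → prefix "A" already present; 7 new (T, C, G, T, A, T, T)
  "CCAA" → prefix "C" already present; 3 new (C, A, A)
Total nodes = 4 + 7 + 5 + 8 + 8 + 3 + 7 + 3 = 45

45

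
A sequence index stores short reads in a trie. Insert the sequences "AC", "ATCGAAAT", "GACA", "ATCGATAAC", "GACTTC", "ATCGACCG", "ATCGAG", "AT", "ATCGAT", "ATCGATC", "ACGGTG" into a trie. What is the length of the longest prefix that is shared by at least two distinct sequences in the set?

6

Equivalently: take the maximum, over all pairs, of their longest common prefix length.
e.g. "ATCGAT" and "ATCGATAAC" share the prefix "ATCGAT" of length 6; no pair shares a longer one.
Longest shared-prefix length: 6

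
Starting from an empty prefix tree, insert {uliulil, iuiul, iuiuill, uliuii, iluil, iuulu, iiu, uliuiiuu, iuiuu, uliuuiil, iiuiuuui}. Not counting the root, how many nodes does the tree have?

38

Count nodes per top-level branch (shared prefixes stored once):
  'i'-branch (iiu, iiuiuuui, iluil, iuiuill, iuiul, iuiuu, iuulu): 23 nodes
  'u'-branch (uliuii, uliuiiuu, uliulil, uliuuiil): 15 nodes
Sum: 38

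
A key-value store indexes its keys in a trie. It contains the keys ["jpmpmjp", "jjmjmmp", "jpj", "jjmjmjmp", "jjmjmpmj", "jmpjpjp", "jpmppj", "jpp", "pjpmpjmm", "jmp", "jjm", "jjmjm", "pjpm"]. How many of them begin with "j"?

Traverse to the node for "j", then collect every word in that subtree.
Words under "j": jjm, jjmjm, jjmjmjmp, jjmjmmp, jjmjmpmj, jmp, jmpjpjp, jpj, jpmpmjp, jpmppj, jpp
Count: 11

11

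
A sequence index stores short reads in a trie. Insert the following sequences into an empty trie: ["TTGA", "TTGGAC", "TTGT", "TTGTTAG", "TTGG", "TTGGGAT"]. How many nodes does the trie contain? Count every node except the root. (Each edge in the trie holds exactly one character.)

Count nodes per top-level branch (shared prefixes stored once):
  'T'-branch (TTGA, TTGG, TTGGAC, TTGGGAT, TTGT, TTGTTAG): 14 nodes
Sum: 14

14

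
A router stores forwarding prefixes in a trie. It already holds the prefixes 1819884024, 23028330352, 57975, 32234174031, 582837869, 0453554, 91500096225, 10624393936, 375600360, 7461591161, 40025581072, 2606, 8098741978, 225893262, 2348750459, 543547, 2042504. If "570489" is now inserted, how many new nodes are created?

Walking "570489" from the root, the first 2 characters ("57") follow existing edges; "0" is the first miss.
Each of the 4 remaining characters creates one node.

4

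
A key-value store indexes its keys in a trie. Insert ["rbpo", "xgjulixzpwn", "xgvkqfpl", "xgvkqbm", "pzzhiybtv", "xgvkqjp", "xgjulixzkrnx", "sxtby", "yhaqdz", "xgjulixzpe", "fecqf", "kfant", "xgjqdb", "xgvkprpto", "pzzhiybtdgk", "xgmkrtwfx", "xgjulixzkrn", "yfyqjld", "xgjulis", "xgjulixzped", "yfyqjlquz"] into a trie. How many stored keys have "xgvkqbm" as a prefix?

1

Filter for entries beginning with "xgvkqbm":
Matches: "xgvkqbm"
Count: 1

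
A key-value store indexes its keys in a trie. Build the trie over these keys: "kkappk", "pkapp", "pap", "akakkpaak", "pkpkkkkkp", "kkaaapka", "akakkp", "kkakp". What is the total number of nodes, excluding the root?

36

For each word, the new-node count is its length minus the longest prefix already in the trie:
  "kkappk" → 6 new (k, k, a, p, p, k)
  "pkapp" → 5 new (p, k, a, p, p)
  "pap" → prefix "p" already present; 2 new (a, p)
  "akakkpaak" → 9 new (a, k, a, k, k, p, a, a, k)
  "pkpkkkkkp" → prefix "pk" already present; 7 new (p, k, k, k, k, k, p)
  "kkaaapka" → prefix "kka" already present; 5 new (a, a, p, k, a)
  "akakkp" → prefix "akakkp" already present; 0 new (none)
  "kkakp" → prefix "kka" already present; 2 new (k, p)
Total nodes = 6 + 5 + 2 + 9 + 7 + 5 + 0 + 2 = 36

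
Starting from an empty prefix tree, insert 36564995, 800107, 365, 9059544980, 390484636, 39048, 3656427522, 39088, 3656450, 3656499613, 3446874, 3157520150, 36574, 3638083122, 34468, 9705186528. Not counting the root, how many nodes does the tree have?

78

Trace insertions, counting only characters that open a new branch:
  "36564995" → 8 new (3, 6, 5, 6, 4, 9, 9, 5)
  "800107" → 6 new (8, 0, 0, 1, 0, 7)
  "365" → prefix "365" already present; 0 new (none)
  "9059544980" → 10 new (9, 0, 5, 9, 5, 4, 4, 9, 8, 0)
  "390484636" → prefix "3" already present; 8 new (9, 0, 4, 8, 4, 6, 3, 6)
  "39048" → prefix "39048" already present; 0 new (none)
  "3656427522" → prefix "36564" already present; 5 new (2, 7, 5, 2, 2)
  "39088" → prefix "390" already present; 2 new (8, 8)
  "3656450" → prefix "36564" already present; 2 new (5, 0)
  "3656499613" → prefix "3656499" already present; 3 new (6, 1, 3)
  "3446874" → prefix "3" already present; 6 new (4, 4, 6, 8, 7, 4)
  "3157520150" → prefix "3" already present; 9 new (1, 5, 7, 5, 2, 0, 1, 5, 0)
  "36574" → prefix "365" already present; 2 new (7, 4)
  "3638083122" → prefix "36" already present; 8 new (3, 8, 0, 8, 3, 1, 2, 2)
  "34468" → prefix "34468" already present; 0 new (none)
  "9705186528" → prefix "9" already present; 9 new (7, 0, 5, 1, 8, 6, 5, 2, 8)
Total nodes = 8 + 6 + 0 + 10 + 8 + 0 + 5 + 2 + 2 + 3 + 6 + 9 + 2 + 8 + 0 + 9 = 78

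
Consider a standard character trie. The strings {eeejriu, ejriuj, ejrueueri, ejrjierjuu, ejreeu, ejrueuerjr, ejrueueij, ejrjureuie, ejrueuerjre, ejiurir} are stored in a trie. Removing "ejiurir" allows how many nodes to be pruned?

5

Walk "ejiurir" from the leaf back toward the root, removing each node that no remaining word uses.
The suffix "iurir" (5 nodes) is used only by "ejiurir"; the node for "ej" still has the child "r", so pruning stops there.
Nodes removed: 5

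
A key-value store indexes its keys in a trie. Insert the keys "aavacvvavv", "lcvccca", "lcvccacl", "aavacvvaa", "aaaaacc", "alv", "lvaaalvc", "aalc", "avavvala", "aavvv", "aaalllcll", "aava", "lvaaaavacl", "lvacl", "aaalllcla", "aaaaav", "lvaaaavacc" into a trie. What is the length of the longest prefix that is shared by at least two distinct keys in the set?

The deepest shared node is where two words last agree before diverging.
"lvaaaavacc" and "lvaaaavacl" agree on "lvaaaavac" (9 characters) before diverging; nothing deeper is shared.
Longest shared-prefix length: 9

9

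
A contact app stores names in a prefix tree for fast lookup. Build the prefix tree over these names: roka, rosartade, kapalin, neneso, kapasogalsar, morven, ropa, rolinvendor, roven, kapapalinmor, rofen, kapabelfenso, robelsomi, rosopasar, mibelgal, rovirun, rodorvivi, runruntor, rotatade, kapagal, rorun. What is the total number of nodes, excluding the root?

122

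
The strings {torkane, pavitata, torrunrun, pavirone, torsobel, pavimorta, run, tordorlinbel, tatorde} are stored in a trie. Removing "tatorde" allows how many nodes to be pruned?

Walk "tatorde" from the leaf back toward the root, removing each node that no remaining word uses.
The suffix "atorde" (6 nodes) is used only by "tatorde"; the node for "t" still has the child "o", so pruning stops there.
Nodes removed: 6

6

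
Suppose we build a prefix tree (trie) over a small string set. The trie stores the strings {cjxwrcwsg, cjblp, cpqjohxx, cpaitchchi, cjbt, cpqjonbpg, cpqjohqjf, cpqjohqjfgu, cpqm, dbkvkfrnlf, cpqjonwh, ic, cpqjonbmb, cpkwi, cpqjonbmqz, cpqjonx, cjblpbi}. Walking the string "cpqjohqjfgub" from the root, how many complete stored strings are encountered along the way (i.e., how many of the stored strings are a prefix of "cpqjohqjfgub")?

Traverse "cpqjohqjfgub" character by character; count nodes along the way that are marked as word ends.
Prefixes of the query that are stored words: "cpqjohqjf", "cpqjohqjfgu"
Count: 2

2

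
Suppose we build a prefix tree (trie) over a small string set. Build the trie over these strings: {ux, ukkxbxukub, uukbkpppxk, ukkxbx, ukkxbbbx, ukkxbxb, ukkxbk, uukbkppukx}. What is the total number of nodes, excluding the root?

Trie structure (* marks end of a word):
(root)
└─ u
   ├─ k
   │  └─ k
   │     └─ x
   │        └─ b
   │           ├─ b
   │           │  └─ b
   │           │     └─ x *
   │           ├─ k *
   │           └─ x *
   │              ├─ b *
   │              └─ u
   │                 └─ k
   │                    └─ u
   │                       └─ b *
   ├─ u
   │  └─ k
   │     └─ b
   │        └─ k
   │           └─ p
   │              └─ p
   │                 ├─ p
   │                 │  └─ x
   │                 │     └─ k *
   │                 └─ u
   │                    └─ k
   │                       └─ x *
   └─ x *
Counting every labelled node above: 28.

28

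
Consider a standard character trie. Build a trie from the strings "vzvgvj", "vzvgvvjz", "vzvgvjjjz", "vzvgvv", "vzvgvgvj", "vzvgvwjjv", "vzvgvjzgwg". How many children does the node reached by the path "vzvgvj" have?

2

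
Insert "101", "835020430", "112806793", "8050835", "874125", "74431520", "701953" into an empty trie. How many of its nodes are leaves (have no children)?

7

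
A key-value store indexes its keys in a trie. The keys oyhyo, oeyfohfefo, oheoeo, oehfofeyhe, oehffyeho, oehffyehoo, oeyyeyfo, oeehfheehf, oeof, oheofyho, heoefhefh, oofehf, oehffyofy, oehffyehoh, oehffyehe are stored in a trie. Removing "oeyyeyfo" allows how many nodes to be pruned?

After clearing the end-marker at "oeyyeyfo", prune upward until reaching a node still needed by another word.
The suffix "yeyfo" (5 nodes) is used only by "oeyyeyfo"; the node for "oey" still has the child "f", so pruning stops there.
Nodes removed: 5

5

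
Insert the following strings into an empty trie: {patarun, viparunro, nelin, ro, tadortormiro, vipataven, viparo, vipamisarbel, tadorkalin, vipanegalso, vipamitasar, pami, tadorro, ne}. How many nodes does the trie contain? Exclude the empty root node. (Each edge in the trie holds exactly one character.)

Insert word by word; a character creates a node only if that edge doesn't already exist:
  "patarun" → 7 new (p, a, t, a, r, u, n)
  "viparunro" → 9 new (v, i, p, a, r, u, n, r, o)
  "nelin" → 5 new (n, e, l, i, n)
  "ro" → 2 new (r, o)
  "tadortormiro" → 12 new (t, a, d, o, r, t, o, r, m, i, r, o)
  "vipataven" → prefix "vipa" already present; 5 new (t, a, v, e, n)
  "viparo" → prefix "vipar" already present; 1 new (o)
  "vipamisarbel" → prefix "vipa" already present; 8 new (m, i, s, a, r, b, e, l)
  "tadorkalin" → prefix "tador" already present; 5 new (k, a, l, i, n)
  "vipanegalso" → prefix "vipa" already present; 7 new (n, e, g, a, l, s, o)
  "vipamitasar" → prefix "vipami" already present; 5 new (t, a, s, a, r)
  "pami" → prefix "pa" already present; 2 new (m, i)
  "tadorro" → prefix "tador" already present; 2 new (r, o)
  "ne" → prefix "ne" already present; 0 new (none)
Total nodes = 7 + 9 + 5 + 2 + 12 + 5 + 1 + 8 + 5 + 7 + 5 + 2 + 2 + 0 = 70

70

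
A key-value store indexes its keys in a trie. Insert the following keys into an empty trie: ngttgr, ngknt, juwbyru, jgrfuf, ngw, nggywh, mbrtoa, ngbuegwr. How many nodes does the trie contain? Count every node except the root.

Trace insertions, counting only characters that open a new branch:
  "ngttgr" → 6 new (n, g, t, t, g, r)
  "ngknt" → prefix "ng" already present; 3 new (k, n, t)
  "juwbyru" → 7 new (j, u, w, b, y, r, u)
  "jgrfuf" → prefix "j" already present; 5 new (g, r, f, u, f)
  "ngw" → prefix "ng" already present; 1 new (w)
  "nggywh" → prefix "ng" already present; 4 new (g, y, w, h)
  "mbrtoa" → 6 new (m, b, r, t, o, a)
  "ngbuegwr" → prefix "ng" already present; 6 new (b, u, e, g, w, r)
Total nodes = 6 + 3 + 7 + 5 + 1 + 4 + 6 + 6 = 38

38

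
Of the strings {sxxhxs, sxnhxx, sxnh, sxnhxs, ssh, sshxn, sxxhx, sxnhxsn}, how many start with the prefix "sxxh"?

2

Traverse to the node for "sxxh", then collect every word in that subtree.
Matches: "sxxhx", "sxxhxs"
Count: 2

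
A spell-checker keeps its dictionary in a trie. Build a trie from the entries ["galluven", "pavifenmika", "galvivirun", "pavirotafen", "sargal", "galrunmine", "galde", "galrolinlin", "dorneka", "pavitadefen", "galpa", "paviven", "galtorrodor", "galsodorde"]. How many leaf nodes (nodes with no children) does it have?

14

Leaves are exactly the stored words that no other stored word extends.
Those words: "dorneka", "galde", "galluven", "galpa", "galrolinlin", "galrunmine", "galsodorde", "galtorrodor", "galvivirun", "pavifenmika", "pavirotafen", "pavitadefen", "paviven", "sargal"
Leaf count: 14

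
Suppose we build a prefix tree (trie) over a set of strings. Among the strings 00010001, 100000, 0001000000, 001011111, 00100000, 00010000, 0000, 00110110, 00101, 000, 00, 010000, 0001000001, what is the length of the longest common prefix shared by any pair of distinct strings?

The deepest shared node is where two words last agree before diverging.
e.g. "0001000000" and "0001000001" share the prefix "000100000" of length 9; no pair shares a longer one.
Longest shared-prefix length: 9

9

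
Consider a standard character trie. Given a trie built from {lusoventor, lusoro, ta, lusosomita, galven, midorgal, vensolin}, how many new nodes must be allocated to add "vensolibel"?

Walking "vensolibel" from the root, the first 7 characters ("vensoli") follow existing edges; "b" is the first miss.
New nodes needed: |"vensolibel"| − 7 = 10 − 7 = 3.

3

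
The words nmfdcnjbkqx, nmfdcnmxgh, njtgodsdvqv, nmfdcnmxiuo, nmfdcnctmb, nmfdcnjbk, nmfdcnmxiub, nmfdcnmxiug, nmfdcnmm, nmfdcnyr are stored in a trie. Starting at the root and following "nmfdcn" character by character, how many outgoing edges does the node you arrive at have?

4

Follow the path "nmfdcn" to its node, then look at its outgoing edges.
Distinct next characters after "nmfdcn": c, j, m, y.
That node has 4 child edges.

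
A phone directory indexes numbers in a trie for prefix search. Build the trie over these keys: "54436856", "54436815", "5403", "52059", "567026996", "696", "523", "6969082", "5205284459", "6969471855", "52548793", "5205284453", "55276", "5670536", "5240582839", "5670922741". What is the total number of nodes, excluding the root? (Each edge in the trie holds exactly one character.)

72

Insert word by word; a character creates a node only if that edge doesn't already exist:
  "54436856" → 8 new (5, 4, 4, 3, 6, 8, 5, 6)
  "54436815" → prefix "544368" already present; 2 new (1, 5)
  "5403" → prefix "54" already present; 2 new (0, 3)
  "52059" → prefix "5" already present; 4 new (2, 0, 5, 9)
  "567026996" → prefix "5" already present; 8 new (6, 7, 0, 2, 6, 9, 9, 6)
  "696" → 3 new (6, 9, 6)
  "523" → prefix "52" already present; 1 new (3)
  "6969082" → prefix "696" already present; 4 new (9, 0, 8, 2)
  "5205284459" → prefix "5205" already present; 6 new (2, 8, 4, 4, 5, 9)
  "6969471855" → prefix "6969" already present; 6 new (4, 7, 1, 8, 5, 5)
  "52548793" → prefix "52" already present; 6 new (5, 4, 8, 7, 9, 3)
  "5205284453" → prefix "520528445" already present; 1 new (3)
  "55276" → prefix "5" already present; 4 new (5, 2, 7, 6)
  "5670536" → prefix "5670" already present; 3 new (5, 3, 6)
  "5240582839" → prefix "52" already present; 8 new (4, 0, 5, 8, 2, 8, 3, 9)
  "5670922741" → prefix "5670" already present; 6 new (9, 2, 2, 7, 4, 1)
Total nodes = 8 + 2 + 2 + 4 + 8 + 3 + 1 + 4 + 6 + 6 + 6 + 1 + 4 + 3 + 8 + 6 = 72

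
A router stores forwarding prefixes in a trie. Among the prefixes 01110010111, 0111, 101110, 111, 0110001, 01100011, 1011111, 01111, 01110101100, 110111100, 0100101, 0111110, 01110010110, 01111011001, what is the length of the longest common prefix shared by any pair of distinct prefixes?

10

The deepest shared node is where two words last agree before diverging.
"01110010110" and "01110010111" agree on "0111001011" (10 characters) before diverging; nothing deeper is shared.
Longest shared-prefix length: 10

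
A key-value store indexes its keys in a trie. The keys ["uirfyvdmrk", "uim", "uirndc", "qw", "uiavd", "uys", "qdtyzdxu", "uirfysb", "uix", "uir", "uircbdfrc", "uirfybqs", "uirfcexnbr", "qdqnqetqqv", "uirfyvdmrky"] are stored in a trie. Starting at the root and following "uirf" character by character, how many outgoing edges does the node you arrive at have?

Walk "uirf" from the root, arriving at one node.
Characters that immediately follow "uirf" among the stored strings: {c, y}.
That node has 2 child edges.

2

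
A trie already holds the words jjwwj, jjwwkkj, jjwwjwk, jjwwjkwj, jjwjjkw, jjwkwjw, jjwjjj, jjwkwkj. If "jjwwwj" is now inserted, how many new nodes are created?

The longest prefix of "jjwwwj" already in the trie is "jjww" (length 4).
Each of the 2 remaining characters creates one node.

2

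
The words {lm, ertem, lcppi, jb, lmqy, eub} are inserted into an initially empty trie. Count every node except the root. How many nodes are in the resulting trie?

17

Count nodes per top-level branch (shared prefixes stored once):
  'e'-branch (ertem, eub): 7 nodes
  'j'-branch (jb): 2 nodes
  'l'-branch (lcppi, lm, lmqy): 8 nodes
Sum: 17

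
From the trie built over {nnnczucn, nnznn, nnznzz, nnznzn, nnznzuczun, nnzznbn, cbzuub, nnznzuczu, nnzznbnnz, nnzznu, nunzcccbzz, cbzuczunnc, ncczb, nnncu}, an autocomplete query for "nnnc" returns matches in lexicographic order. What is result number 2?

nnnczucn

Words with prefix "nnnc", in lexicographic order: "nnncu", "nnnczucn"
Position 2: nnnczucn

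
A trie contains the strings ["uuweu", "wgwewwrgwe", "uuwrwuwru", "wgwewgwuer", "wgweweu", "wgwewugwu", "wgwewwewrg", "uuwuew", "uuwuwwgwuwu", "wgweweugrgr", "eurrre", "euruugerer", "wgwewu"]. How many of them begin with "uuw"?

4

Traverse to the node for "uuw", then collect every word in that subtree.
Words under "uuw": uuweu, uuwrwuwru, uuwuew, uuwuwwgwuwu
Count: 4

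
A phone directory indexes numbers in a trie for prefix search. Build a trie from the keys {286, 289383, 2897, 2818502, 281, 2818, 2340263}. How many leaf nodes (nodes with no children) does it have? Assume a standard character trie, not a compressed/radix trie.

5

Leaves are exactly the stored words that no other stored word extends.
Those words: "2340263", "2818502", "286", "289383", "2897"
Leaf count: 5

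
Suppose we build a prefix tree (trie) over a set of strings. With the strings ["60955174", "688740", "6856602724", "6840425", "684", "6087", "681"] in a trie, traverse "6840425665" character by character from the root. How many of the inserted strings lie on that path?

Walk "6840425665" from the root; an end-of-word marker is hit whenever a stored word is a prefix of "6840425665".
Prefixes of the query that are stored words: "684", "6840425"
Count: 2

2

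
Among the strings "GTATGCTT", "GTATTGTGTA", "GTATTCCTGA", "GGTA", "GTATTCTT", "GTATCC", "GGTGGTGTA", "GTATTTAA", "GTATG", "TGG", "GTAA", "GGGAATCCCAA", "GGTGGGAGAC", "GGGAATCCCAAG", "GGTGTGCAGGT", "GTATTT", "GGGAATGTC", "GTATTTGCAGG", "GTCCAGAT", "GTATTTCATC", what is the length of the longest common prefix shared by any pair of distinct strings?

11

Equivalently: take the maximum, over all pairs, of their longest common prefix length.
e.g. "GGGAATCCCAA" and "GGGAATCCCAAG" share the prefix "GGGAATCCCAA" of length 11; no pair shares a longer one.
Longest shared-prefix length: 11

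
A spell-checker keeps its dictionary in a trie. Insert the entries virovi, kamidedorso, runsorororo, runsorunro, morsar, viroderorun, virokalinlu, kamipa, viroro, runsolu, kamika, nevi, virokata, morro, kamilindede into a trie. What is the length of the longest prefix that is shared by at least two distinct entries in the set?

6

The deepest shared node is where two words last agree before diverging.
"runsorororo" and "runsorunro" agree on "runsor" (6 characters) before diverging; nothing deeper is shared.
Longest shared-prefix length: 6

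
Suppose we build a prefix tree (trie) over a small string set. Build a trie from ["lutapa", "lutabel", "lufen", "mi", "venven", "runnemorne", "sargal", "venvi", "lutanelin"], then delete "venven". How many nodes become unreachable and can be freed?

After clearing the end-marker at "venven", prune upward until reaching a node still needed by another word.
The suffix "en" (2 nodes) is used only by "venven"; the node for "venv" still has the child "i", so pruning stops there.
Nodes removed: 2

2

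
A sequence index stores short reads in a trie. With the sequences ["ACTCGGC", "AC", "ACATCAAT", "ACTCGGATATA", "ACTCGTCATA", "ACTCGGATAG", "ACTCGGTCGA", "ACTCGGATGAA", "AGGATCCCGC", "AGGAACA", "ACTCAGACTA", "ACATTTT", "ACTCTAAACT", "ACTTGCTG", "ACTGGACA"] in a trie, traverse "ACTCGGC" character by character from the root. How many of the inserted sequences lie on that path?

2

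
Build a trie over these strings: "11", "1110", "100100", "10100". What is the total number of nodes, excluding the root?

12

Count nodes per top-level branch (shared prefixes stored once):
  '1'-branch (100100, 10100, 11, 1110): 12 nodes
Sum: 12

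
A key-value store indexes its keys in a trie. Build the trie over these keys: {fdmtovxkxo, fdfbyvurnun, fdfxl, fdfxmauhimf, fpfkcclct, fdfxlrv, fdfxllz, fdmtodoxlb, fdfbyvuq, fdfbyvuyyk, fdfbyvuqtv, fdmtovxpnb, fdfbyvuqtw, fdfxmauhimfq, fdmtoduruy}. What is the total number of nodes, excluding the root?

Count nodes per top-level branch (shared prefixes stored once):
  'f'-branch (fdfbyvuq, fdfbyvuqtv, fdfbyvuqtw, fdfbyvurnun, fdfbyvuyyk, fdfxl, fdfxllz, fdfxlrv, fdfxmauhimf, fdfxmauhimfq, fdmtodoxlb, fdmtoduruy, fdmtovxkxo, fdmtovxpnb, fpfkcclct): 60 nodes
Sum: 60

60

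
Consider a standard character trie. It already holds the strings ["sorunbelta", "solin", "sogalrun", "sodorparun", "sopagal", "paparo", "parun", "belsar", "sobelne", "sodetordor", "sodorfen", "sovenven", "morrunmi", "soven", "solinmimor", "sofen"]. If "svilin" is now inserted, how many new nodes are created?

5

Walking "svilin" from the root, the first 1 characters ("s") follow existing edges; "v" is the first miss.
New nodes needed: |"svilin"| − 1 = 6 − 1 = 5.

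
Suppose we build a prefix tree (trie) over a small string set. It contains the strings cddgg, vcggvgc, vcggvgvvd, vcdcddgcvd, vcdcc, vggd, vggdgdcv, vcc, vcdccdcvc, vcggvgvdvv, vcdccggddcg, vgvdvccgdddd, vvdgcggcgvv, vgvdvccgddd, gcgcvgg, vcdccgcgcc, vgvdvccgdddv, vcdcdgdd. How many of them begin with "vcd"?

Filter for entries beginning with "vcd":
Words under "vcd": vcdcc, vcdccdcvc, vcdccgcgcc, vcdccggddcg, vcdcddgcvd, vcdcdgdd
Count: 6

6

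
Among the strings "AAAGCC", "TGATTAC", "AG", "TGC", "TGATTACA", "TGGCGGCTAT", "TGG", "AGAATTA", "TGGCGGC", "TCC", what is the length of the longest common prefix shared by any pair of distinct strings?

Look for the deepest trie node that still has at least two words in its subtree.
"TGATTAC" and "TGATTACA" agree on "TGATTAC" (7 characters) before diverging; nothing deeper is shared.
Longest shared-prefix length: 7

7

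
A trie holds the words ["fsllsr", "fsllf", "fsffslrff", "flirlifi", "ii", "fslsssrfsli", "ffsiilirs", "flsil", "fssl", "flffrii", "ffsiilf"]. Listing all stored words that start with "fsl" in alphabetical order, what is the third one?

Words with prefix "fsl", in lexicographic order: "fsllf", "fsllsr", "fslsssrfsli"
The 3rd is fslsssrfsli.

fslsssrfsli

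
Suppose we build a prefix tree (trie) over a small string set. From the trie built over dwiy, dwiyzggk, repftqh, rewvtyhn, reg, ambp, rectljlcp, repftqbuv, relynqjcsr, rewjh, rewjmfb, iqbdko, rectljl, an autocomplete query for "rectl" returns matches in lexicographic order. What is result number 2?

DFS of the "rectl" subtree visits, in order: "rectljl", "rectljlcp"
Position 2: rectljlcp

rectljlcp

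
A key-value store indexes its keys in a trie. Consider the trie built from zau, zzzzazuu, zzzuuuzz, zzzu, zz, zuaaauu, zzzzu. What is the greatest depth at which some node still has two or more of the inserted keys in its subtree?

4

Equivalently: take the maximum, over all pairs, of their longest common prefix length.
e.g. "zzzu" and "zzzuuuzz" share the prefix "zzzu" of length 4; no pair shares a longer one.
Longest shared-prefix length: 4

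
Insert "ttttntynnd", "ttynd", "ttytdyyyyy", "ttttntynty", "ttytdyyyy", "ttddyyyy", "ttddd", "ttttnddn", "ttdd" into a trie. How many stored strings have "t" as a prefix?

9

Filter for entries beginning with "t":
Matches: "ttdd", "ttddd", "ttddyyyy", "ttttnddn", "ttttntynnd", "ttttntynty", "ttynd", "ttytdyyyy", "ttytdyyyyy"
Count: 9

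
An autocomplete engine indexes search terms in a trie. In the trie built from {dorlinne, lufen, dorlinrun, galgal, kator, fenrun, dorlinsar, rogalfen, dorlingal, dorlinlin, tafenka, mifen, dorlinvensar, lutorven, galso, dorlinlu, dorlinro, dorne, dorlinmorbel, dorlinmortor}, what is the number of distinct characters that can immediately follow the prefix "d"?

1

Follow the path "d" to its node, then look at its outgoing edges.
Characters that immediately follow "d" among the stored strings: {o}.
That node has 1 child edge.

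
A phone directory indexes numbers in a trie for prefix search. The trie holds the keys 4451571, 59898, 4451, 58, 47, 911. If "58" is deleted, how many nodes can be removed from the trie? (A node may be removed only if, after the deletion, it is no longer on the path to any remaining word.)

A node on "58"'s path can go only if nothing else ends at it or branches off below it.
The suffix "8" (1 node) is used only by "58"; the node for "5" still has the child "9", so pruning stops there.
Nodes removed: 1

1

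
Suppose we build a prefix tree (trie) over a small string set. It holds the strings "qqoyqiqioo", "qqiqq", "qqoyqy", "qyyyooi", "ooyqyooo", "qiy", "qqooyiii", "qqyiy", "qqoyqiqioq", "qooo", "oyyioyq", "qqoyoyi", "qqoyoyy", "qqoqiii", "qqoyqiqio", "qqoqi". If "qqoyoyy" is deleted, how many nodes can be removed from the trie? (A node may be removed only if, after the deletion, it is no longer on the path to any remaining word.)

1

A node on "qqoyoyy"'s path can go only if nothing else ends at it or branches off below it.
The suffix "y" (1 node) is used only by "qqoyoyy"; the node for "qqoyoy" still has the child "i", so pruning stops there.
Nodes removed: 1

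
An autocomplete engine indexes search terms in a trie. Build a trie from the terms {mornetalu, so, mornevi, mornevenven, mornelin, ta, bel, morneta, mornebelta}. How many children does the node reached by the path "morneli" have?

1

Walk "morneli" from the root, arriving at one node.
Distinct next characters after "morneli": n.
That node has 1 child edge.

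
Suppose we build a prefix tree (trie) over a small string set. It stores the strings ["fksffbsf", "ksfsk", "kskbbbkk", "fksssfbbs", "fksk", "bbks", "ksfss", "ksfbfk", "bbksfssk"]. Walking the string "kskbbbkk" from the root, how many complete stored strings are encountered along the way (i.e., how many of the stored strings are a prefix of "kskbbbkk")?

Traverse "kskbbbkk" character by character; count nodes along the way that are marked as word ends.
Prefixes of the query that are stored words: "kskbbbkk"
Count: 1

1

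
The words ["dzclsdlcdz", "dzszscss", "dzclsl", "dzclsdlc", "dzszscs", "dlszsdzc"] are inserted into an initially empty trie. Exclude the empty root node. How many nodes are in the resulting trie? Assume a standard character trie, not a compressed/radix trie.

24

Trie structure (* marks end of a word):
(root)
└─ d
   ├─ l
   │  └─ s
   │     └─ z
   │        └─ s
   │           └─ d
   │              └─ z
   │                 └─ c *
   └─ z
      ├─ c
      │  └─ l
      │     └─ s
      │        ├─ d
      │        │  └─ l
      │        │     └─ c *
      │        │        └─ d
      │        │           └─ z *
      │        └─ l *
      └─ s
         └─ z
            └─ s
               └─ c
                  └─ s *
                     └─ s *
Counting every labelled node above: 24.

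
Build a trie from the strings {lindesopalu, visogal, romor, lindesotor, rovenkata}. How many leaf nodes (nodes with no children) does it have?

A leaf is a node with no children — equivalently, the end of a word that is not a proper prefix of any other stored word.
Those words: "lindesopalu", "lindesotor", "romor", "rovenkata", "visogal"
Leaf count: 5

5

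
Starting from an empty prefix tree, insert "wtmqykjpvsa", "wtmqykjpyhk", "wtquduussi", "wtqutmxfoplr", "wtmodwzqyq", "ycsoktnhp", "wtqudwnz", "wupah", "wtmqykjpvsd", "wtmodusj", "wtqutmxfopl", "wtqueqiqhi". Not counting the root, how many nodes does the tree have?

Count nodes per top-level branch (shared prefixes stored once):
  'w'-branch (wtmodusj, wtmodwzqyq, wtmqykjpvsa, wtmqykjpvsd, wtmqykjpyhk, wtquduussi, wtqudwnz, wtqueqiqhi, wtqutmxfopl, wtqutmxfoplr, wupah): 54 nodes
  'y'-branch (ycsoktnhp): 9 nodes
Sum: 63

63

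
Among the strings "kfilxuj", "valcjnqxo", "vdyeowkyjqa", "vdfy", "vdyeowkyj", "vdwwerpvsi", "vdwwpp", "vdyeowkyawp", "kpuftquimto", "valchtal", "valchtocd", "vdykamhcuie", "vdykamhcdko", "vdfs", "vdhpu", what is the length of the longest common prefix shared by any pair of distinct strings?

9

The deepest shared node is where two words last agree before diverging.
"vdyeowkyj" and "vdyeowkyjqa" agree on "vdyeowkyj" (9 characters) before diverging; nothing deeper is shared.
Longest shared-prefix length: 9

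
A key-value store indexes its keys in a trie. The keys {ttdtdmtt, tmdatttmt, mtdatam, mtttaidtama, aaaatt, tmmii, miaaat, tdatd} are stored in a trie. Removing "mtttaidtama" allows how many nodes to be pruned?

After clearing the end-marker at "mtttaidtama", prune upward until reaching a node still needed by another word.
The suffix "ttaidtama" (9 nodes) is used only by "mtttaidtama"; the node for "mt" still has the child "d", so pruning stops there.
Nodes removed: 9

9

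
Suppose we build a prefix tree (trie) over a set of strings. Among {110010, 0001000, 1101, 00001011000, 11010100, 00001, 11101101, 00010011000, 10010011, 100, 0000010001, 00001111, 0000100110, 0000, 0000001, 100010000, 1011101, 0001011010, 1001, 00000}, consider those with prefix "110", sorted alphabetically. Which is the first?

110010

Filter for "110…" and sort: "110010", "1101", "11010100"
The 1st is 110010.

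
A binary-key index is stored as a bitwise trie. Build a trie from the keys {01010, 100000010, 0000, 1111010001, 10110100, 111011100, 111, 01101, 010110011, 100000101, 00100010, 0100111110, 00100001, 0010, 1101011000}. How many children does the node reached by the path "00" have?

Follow the path "00" to its node, then look at its outgoing edges.
Distinct next characters after "00": 0, 1.
That node has 2 child edges.

2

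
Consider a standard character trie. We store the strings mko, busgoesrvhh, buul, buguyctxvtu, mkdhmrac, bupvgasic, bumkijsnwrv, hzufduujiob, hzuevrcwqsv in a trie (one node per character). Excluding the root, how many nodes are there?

Count nodes per top-level branch (shared prefixes stored once):
  'b'-branch (buguyctxvtu, bumkijsnwrv, bupvgasic, busgoesrvhh, buul): 38 nodes
  'h'-branch (hzuevrcwqsv, hzufduujiob): 19 nodes
  'm'-branch (mkdhmrac, mko): 9 nodes
Sum: 66

66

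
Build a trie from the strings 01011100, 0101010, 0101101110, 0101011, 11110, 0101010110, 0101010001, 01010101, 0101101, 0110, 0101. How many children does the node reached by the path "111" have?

Walk "111" from the root, arriving at one node.
Distinct next characters after "111": 1.
That node has 1 child edge.

1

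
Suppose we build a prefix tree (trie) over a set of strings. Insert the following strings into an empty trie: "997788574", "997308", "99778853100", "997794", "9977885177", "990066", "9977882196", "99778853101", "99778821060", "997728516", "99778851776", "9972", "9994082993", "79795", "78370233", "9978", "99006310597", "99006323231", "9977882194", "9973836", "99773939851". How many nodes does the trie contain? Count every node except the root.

For each word, the new-node count is its length minus the longest prefix already in the trie:
  "997788574" → 9 new (9, 9, 7, 7, 8, 8, 5, 7, 4)
  "997308" → prefix "997" already present; 3 new (3, 0, 8)
  "99778853100" → prefix "9977885" already present; 4 new (3, 1, 0, 0)
  "997794" → prefix "9977" already present; 2 new (9, 4)
  "9977885177" → prefix "9977885" already present; 3 new (1, 7, 7)
  "990066" → prefix "99" already present; 4 new (0, 0, 6, 6)
  "9977882196" → prefix "997788" already present; 4 new (2, 1, 9, 6)
  "99778853101" → prefix "9977885310" already present; 1 new (1)
  "99778821060" → prefix "99778821" already present; 3 new (0, 6, 0)
  "997728516" → prefix "9977" already present; 5 new (2, 8, 5, 1, 6)
  "99778851776" → prefix "9977885177" already present; 1 new (6)
  "9972" → prefix "997" already present; 1 new (2)
  "9994082993" → prefix "99" already present; 8 new (9, 4, 0, 8, 2, 9, 9, 3)
  "79795" → 5 new (7, 9, 7, 9, 5)
  "78370233" → prefix "7" already present; 7 new (8, 3, 7, 0, 2, 3, 3)
  "9978" → prefix "997" already present; 1 new (8)
  "99006310597" → prefix "99006" already present; 6 new (3, 1, 0, 5, 9, 7)
  "99006323231" → prefix "990063" already present; 5 new (2, 3, 2, 3, 1)
  "9977882194" → prefix "997788219" already present; 1 new (4)
  "9973836" → prefix "9973" already present; 3 new (8, 3, 6)
  "99773939851" → prefix "9977" already present; 7 new (3, 9, 3, 9, 8, 5, 1)
Total nodes = 9 + 3 + 4 + 2 + 3 + 4 + 4 + 1 + 3 + 5 + 1 + 1 + 8 + 5 + 7 + 1 + 6 + 5 + 1 + 3 + 7 = 83

83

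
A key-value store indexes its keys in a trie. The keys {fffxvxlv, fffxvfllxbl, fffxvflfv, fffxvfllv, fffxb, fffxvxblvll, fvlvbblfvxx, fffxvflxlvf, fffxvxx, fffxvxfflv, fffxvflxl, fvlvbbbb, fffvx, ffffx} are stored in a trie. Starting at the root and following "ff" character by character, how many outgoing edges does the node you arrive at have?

1

Follow the path "ff" to its node, then look at its outgoing edges.
Distinct next characters after "ff": f.
That node has 1 child edge.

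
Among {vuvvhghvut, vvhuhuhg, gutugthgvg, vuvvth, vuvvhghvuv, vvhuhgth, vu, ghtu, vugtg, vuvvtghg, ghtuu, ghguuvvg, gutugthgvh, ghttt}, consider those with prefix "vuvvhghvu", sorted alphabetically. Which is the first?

vuvvhghvut

Filter for "vuvvhghvu…" and sort: "vuvvhghvut", "vuvvhghvuv"
The 1st is vuvvhghvut.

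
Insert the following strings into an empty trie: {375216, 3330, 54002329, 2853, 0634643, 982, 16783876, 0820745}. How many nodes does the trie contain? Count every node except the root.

For each word, the new-node count is its length minus the longest prefix already in the trie:
  "375216" → 6 new (3, 7, 5, 2, 1, 6)
  "3330" → prefix "3" already present; 3 new (3, 3, 0)
  "54002329" → 8 new (5, 4, 0, 0, 2, 3, 2, 9)
  "2853" → 4 new (2, 8, 5, 3)
  "0634643" → 7 new (0, 6, 3, 4, 6, 4, 3)
  "982" → 3 new (9, 8, 2)
  "16783876" → 8 new (1, 6, 7, 8, 3, 8, 7, 6)
  "0820745" → prefix "0" already present; 6 new (8, 2, 0, 7, 4, 5)
Total nodes = 6 + 3 + 8 + 4 + 7 + 3 + 8 + 6 = 45

45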